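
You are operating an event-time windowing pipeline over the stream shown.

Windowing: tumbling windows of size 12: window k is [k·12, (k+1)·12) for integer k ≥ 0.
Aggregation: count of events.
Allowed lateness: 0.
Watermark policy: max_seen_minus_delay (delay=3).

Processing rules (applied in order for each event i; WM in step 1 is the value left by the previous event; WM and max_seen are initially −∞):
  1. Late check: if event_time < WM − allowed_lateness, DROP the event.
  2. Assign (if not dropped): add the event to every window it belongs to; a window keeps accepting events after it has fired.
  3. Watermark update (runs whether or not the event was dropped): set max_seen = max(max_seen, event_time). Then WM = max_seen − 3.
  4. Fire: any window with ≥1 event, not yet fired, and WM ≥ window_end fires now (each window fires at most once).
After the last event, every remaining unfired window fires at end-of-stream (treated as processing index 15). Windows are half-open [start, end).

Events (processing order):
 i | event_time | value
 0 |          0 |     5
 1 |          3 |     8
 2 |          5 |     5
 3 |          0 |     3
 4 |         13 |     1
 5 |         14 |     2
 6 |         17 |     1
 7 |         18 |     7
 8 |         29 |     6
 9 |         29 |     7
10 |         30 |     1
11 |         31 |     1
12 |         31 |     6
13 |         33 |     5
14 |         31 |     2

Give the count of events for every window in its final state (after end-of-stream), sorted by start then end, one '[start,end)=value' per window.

[0,12)=3 [12,24)=4 [24,36)=7

i=0 t=0 v=5: → [0,12); WM=-3
i=1 t=3 v=8: → [0,12); WM=0
i=2 t=5 v=5: → [0,12); WM=2
i=3 t=0 v=3: DROP (t<2-0); WM=2
i=4 t=13 v=1: → [12,24); WM=10
i=5 t=14 v=2: → [12,24); WM=11
i=6 t=17 v=1: → [12,24); WM=14; [0,12) fires=3
i=7 t=18 v=7: → [12,24); WM=15
i=8 t=29 v=6: → [24,36); WM=26; [12,24) fires=4
i=9 t=29 v=7: → [24,36); WM=26
i=10 t=30 v=1: → [24,36); WM=27
i=11 t=31 v=1: → [24,36); WM=28
i=12 t=31 v=6: → [24,36); WM=28
i=13 t=33 v=5: → [24,36); WM=30
i=14 t=31 v=2: → [24,36); WM=30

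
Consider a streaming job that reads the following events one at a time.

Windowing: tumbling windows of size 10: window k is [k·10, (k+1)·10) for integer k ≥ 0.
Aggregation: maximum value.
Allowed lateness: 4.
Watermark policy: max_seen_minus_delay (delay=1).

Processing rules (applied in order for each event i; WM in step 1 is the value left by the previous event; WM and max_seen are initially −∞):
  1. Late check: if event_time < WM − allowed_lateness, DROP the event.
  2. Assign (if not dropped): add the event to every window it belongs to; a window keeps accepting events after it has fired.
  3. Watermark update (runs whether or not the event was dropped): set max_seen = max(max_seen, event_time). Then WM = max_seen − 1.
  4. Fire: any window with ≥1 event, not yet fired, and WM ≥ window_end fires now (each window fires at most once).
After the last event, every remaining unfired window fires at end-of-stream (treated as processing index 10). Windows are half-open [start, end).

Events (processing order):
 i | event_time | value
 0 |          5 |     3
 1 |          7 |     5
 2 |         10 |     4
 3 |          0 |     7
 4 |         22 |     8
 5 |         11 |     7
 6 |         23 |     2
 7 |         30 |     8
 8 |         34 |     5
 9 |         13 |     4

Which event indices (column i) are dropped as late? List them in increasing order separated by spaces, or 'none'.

3 5 9

i=0 t=5 v=3: → [0,10); WM=4
i=1 t=7 v=5: → [0,10); WM=6
i=2 t=10 v=4: → [10,20); WM=9
i=3 t=0 v=7: DROP (t<9-4); WM=9
i=4 t=22 v=8: → [20,30); WM=21; [0,10) fires=5 [10,20) fires=4
i=5 t=11 v=7: DROP (t<21-4); WM=21
i=6 t=23 v=2: → [20,30); WM=22
i=7 t=30 v=8: → [30,40); WM=29
i=8 t=34 v=5: → [30,40); WM=33; [20,30) fires=8
i=9 t=13 v=4: DROP (t<33-4); WM=33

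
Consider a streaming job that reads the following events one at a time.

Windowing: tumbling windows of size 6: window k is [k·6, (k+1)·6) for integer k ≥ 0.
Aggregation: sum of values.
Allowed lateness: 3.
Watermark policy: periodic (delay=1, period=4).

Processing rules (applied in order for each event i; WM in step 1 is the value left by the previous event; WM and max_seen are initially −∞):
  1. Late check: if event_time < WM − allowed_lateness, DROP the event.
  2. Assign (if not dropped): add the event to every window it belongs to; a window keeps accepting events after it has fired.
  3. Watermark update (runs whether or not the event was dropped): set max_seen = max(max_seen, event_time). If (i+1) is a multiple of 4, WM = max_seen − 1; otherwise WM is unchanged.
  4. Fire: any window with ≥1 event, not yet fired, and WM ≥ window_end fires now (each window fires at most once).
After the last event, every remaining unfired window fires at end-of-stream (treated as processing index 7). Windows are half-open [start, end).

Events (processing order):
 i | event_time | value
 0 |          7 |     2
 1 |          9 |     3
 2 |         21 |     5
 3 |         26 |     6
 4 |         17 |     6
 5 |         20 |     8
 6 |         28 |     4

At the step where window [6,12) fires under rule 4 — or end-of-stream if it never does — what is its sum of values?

i=0 t=7 v=2: → [6,12); WM=−∞
i=1 t=9 v=3: → [6,12); WM=−∞
i=2 t=21 v=5: → [18,24); WM=−∞
i=3 t=26 v=6: → [24,30); WM=25; [6,12) fires=5 [18,24) fires=5
i=4 t=17 v=6: DROP (t<25-3); WM=25
i=5 t=20 v=8: DROP (t<25-3); WM=25
i=6 t=28 v=4: → [24,30); WM=25

5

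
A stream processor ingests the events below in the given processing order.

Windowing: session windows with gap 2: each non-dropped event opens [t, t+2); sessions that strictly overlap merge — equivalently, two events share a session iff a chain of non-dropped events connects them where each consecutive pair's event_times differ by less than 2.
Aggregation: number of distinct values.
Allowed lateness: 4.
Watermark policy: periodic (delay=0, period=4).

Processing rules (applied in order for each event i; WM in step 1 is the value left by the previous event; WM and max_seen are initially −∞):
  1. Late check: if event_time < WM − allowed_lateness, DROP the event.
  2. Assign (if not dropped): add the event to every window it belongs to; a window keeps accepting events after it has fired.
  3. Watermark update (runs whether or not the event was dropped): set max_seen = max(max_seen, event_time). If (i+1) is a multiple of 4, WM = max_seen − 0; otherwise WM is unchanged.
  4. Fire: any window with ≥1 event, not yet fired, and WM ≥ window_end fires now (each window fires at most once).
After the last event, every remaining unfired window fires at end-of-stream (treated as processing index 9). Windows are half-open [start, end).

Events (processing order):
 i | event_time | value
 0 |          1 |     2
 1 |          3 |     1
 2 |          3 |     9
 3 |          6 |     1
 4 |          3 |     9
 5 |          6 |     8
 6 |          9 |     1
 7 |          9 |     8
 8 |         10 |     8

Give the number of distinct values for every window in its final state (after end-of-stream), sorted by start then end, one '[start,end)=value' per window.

i=0 t=1 v=2: → [1,3); WM=−∞
i=1 t=3 v=1: → [3,5); WM=−∞
i=2 t=3 v=9: → [3,5); WM=−∞
i=3 t=6 v=1: → [6,8); WM=6
i=4 t=3 v=9: → [3,5); WM=6
i=5 t=6 v=8: → [6,8); WM=6
i=6 t=9 v=1: → [9,11); WM=6
i=7 t=9 v=8: → [9,11); WM=9
i=8 t=10 v=8: → [9,12); WM=9

[1,3)=1 [3,5)=2 [6,8)=2 [9,12)=2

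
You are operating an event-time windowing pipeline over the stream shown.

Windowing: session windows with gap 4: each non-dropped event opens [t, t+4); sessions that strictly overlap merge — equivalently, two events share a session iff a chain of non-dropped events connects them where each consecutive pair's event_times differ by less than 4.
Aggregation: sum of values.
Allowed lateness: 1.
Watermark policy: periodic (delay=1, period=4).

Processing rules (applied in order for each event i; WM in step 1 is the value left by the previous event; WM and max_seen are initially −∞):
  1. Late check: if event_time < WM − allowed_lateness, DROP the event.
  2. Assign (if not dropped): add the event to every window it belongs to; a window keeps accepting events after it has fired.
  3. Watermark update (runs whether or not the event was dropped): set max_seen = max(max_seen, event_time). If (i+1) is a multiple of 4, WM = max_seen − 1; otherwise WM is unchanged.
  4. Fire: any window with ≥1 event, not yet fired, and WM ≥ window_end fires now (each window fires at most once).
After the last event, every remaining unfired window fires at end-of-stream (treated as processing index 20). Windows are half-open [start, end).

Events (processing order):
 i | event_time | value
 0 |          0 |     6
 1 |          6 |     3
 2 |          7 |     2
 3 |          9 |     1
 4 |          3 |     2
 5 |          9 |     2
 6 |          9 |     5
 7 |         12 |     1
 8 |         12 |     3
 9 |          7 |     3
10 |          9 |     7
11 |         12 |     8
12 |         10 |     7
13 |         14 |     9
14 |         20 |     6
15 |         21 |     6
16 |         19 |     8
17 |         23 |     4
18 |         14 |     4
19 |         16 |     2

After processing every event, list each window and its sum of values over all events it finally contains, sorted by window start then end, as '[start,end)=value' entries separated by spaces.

[0,4)=6 [6,18)=41 [19,27)=24

i=0 t=0 v=6: → [0,4); WM=−∞
i=1 t=6 v=3: → [6,10); WM=−∞
i=2 t=7 v=2: → [6,11); WM=−∞
i=3 t=9 v=1: → [6,13); WM=8
i=4 t=3 v=2: DROP (t<8-1); WM=8
i=5 t=9 v=2: → [6,13); WM=8
i=6 t=9 v=5: → [6,13); WM=8
i=7 t=12 v=1: → [6,16); WM=11
i=8 t=12 v=3: → [6,16); WM=11
i=9 t=7 v=3: DROP (t<11-1); WM=11
i=10 t=9 v=7: DROP (t<11-1); WM=11
i=11 t=12 v=8: → [6,16); WM=11
i=12 t=10 v=7: → [6,16); WM=11
i=13 t=14 v=9: → [6,18); WM=11
i=14 t=20 v=6: → [20,24); WM=11
i=15 t=21 v=6: → [20,25); WM=20
i=16 t=19 v=8: → [19,25); WM=20
i=17 t=23 v=4: → [19,27); WM=20
i=18 t=14 v=4: DROP (t<20-1); WM=20
i=19 t=16 v=2: DROP (t<20-1); WM=22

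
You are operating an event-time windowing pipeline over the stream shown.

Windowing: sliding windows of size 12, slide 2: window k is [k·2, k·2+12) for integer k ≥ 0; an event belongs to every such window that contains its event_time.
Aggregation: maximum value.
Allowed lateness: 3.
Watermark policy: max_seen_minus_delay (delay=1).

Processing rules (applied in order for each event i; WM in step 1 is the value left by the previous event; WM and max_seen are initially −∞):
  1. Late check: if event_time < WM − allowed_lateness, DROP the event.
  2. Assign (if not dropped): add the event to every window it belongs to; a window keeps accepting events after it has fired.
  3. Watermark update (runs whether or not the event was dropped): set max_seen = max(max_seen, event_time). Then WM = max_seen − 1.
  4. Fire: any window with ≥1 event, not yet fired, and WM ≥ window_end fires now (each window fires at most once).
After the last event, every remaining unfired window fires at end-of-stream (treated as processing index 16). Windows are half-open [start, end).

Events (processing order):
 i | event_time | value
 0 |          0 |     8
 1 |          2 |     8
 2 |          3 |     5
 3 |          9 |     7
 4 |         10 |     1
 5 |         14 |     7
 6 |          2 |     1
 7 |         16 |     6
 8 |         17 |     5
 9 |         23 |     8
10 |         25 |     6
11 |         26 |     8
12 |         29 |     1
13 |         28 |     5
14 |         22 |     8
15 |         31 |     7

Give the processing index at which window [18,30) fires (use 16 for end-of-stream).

i=0 t=0 v=8: → [0,12); WM=-1
i=1 t=2 v=8: → [2,14),[0,12); WM=1
i=2 t=3 v=5: → [2,14),[0,12); WM=2
i=3 t=9 v=7: → [8,20),[6,18),[4,16),[2,14),[0,12); WM=8
i=4 t=10 v=1: → [10,22),[8,20),[6,18),[4,16),[2,14),[0,12); WM=9
i=5 t=14 v=7: → [14,26),[12,24),[10,22),[8,20),[6,18),[4,16); WM=13; [0,12) fires=8
i=6 t=2 v=1: DROP (t<13-3); WM=13
i=7 t=16 v=6: → [16,28),[14,26),[12,24),[10,22),[8,20),[6,18); WM=15; [2,14) fires=8
i=8 t=17 v=5: → [16,28),[14,26),[12,24),[10,22),[8,20),[6,18); WM=16; [4,16) fires=7
i=9 t=23 v=8: → [22,34),[20,32),[18,30),[16,28),[14,26),[12,24); WM=22; [6,18) fires=7 [8,20) fires=7 [10,22) fires=7
i=10 t=25 v=6: → [24,36),[22,34),[20,32),[18,30),[16,28),[14,26); WM=24; [12,24) fires=8
i=11 t=26 v=8: → [26,38),[24,36),[22,34),[20,32),[18,30),[16,28); WM=25
i=12 t=29 v=1: → [28,40),[26,38),[24,36),[22,34),[20,32),[18,30); WM=28; [14,26) fires=8 [16,28) fires=8
i=13 t=28 v=5: → [28,40),[26,38),[24,36),[22,34),[20,32),[18,30); WM=28
i=14 t=22 v=8: DROP (t<28-3); WM=28
i=15 t=31 v=7: → [30,42),[28,40),[26,38),[24,36),[22,34),[20,32); WM=30; [18,30) fires=8

15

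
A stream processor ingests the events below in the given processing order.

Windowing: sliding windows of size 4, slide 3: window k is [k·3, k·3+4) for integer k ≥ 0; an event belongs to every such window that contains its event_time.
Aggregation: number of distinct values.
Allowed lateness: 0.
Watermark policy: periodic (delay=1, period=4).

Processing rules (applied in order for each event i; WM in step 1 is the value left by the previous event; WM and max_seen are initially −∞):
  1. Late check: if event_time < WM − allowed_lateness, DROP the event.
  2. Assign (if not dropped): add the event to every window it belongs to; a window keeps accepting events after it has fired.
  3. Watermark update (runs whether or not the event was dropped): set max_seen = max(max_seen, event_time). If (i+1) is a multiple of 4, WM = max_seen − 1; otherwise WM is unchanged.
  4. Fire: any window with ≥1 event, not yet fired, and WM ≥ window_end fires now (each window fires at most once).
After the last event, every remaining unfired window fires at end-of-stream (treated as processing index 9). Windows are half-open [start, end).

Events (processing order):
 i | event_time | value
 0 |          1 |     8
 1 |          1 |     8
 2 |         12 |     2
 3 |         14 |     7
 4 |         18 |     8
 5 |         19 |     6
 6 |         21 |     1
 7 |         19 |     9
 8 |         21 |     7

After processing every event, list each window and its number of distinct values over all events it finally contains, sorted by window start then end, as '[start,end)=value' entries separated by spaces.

i=0 t=1 v=8: → [0,4); WM=−∞
i=1 t=1 v=8: → [0,4); WM=−∞
i=2 t=12 v=2: → [12,16),[9,13); WM=−∞
i=3 t=14 v=7: → [12,16); WM=13; [0,4) fires=1 [9,13) fires=1
i=4 t=18 v=8: → [18,22),[15,19); WM=13
i=5 t=19 v=6: → [18,22); WM=13
i=6 t=21 v=1: → [21,25),[18,22); WM=13
i=7 t=19 v=9: → [18,22); WM=20; [12,16) fires=2 [15,19) fires=1
i=8 t=21 v=7: → [21,25),[18,22); WM=20

[0,4)=1 [9,13)=1 [12,16)=2 [15,19)=1 [18,22)=5 [21,25)=2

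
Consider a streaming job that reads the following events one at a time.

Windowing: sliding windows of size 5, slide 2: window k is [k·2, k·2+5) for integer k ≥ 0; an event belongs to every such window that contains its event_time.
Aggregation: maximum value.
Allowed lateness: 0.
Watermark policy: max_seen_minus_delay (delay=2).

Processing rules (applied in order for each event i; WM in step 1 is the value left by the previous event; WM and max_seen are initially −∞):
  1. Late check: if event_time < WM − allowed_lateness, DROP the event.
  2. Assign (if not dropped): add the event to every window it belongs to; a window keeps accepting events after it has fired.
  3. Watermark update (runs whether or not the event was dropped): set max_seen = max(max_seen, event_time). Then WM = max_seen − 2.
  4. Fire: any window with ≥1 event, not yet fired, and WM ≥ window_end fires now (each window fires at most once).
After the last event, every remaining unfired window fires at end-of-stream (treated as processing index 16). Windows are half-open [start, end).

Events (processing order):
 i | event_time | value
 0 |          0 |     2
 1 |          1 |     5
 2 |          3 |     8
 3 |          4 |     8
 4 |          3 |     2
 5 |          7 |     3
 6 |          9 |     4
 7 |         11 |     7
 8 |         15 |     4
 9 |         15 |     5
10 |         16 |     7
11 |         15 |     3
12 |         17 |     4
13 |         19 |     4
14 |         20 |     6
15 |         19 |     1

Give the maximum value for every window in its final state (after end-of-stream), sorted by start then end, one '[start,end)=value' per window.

[0,5)=8 [2,7)=8 [4,9)=8 [6,11)=4 [8,13)=7 [10,15)=7 [12,17)=7 [14,19)=7 [16,21)=7 [18,23)=6 [20,25)=6

i=0 t=0 v=2: → [0,5); WM=-2
i=1 t=1 v=5: → [0,5); WM=-1
i=2 t=3 v=8: → [2,7),[0,5); WM=1
i=3 t=4 v=8: → [4,9),[2,7),[0,5); WM=2
i=4 t=3 v=2: → [2,7),[0,5); WM=2
i=5 t=7 v=3: → [6,11),[4,9); WM=5; [0,5) fires=8
i=6 t=9 v=4: → [8,13),[6,11); WM=7; [2,7) fires=8
i=7 t=11 v=7: → [10,15),[8,13); WM=9; [4,9) fires=8
i=8 t=15 v=4: → [14,19),[12,17); WM=13; [6,11) fires=4 [8,13) fires=7
i=9 t=15 v=5: → [14,19),[12,17); WM=13
i=10 t=16 v=7: → [16,21),[14,19),[12,17); WM=14
i=11 t=15 v=3: → [14,19),[12,17); WM=14
i=12 t=17 v=4: → [16,21),[14,19); WM=15; [10,15) fires=7
i=13 t=19 v=4: → [18,23),[16,21); WM=17; [12,17) fires=7
i=14 t=20 v=6: → [20,25),[18,23),[16,21); WM=18
i=15 t=19 v=1: → [18,23),[16,21); WM=18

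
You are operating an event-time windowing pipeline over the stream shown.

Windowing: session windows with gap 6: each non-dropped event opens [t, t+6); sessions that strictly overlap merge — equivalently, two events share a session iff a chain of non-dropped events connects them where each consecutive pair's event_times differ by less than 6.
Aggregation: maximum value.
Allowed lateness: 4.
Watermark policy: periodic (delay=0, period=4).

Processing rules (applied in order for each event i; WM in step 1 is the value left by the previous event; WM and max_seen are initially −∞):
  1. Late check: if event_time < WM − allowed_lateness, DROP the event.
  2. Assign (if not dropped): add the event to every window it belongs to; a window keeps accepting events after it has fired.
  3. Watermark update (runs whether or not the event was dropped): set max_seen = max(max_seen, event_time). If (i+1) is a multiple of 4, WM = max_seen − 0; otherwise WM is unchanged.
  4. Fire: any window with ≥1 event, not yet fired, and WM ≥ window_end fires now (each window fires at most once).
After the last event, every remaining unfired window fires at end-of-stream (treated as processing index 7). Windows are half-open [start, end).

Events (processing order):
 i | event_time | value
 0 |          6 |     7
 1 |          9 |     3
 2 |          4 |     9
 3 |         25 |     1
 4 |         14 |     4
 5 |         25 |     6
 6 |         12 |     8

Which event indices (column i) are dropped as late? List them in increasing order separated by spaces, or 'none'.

4 6

i=0 t=6 v=7: → [6,12); WM=−∞
i=1 t=9 v=3: → [6,15); WM=−∞
i=2 t=4 v=9: → [4,15); WM=−∞
i=3 t=25 v=1: → [25,31); WM=25
i=4 t=14 v=4: DROP (t<25-4); WM=25
i=5 t=25 v=6: → [25,31); WM=25
i=6 t=12 v=8: DROP (t<25-4); WM=25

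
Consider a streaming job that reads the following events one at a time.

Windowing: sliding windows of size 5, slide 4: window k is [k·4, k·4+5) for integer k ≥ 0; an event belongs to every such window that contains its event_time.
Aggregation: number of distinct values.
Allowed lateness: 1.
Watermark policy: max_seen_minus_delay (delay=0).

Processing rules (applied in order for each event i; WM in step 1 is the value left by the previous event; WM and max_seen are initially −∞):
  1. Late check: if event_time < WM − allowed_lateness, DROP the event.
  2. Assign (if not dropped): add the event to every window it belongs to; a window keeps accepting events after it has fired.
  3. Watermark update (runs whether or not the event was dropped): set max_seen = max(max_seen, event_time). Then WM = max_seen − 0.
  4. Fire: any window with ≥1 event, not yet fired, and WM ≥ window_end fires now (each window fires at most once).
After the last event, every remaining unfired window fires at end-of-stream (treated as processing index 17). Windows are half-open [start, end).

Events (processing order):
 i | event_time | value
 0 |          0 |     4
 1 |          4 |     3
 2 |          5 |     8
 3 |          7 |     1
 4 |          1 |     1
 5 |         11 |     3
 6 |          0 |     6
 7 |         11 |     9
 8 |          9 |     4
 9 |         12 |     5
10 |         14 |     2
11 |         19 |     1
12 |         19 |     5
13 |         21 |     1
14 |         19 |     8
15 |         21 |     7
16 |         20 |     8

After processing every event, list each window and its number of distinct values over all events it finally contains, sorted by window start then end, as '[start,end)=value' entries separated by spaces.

[0,5)=2 [4,9)=3 [8,13)=3 [12,17)=2 [16,21)=3 [20,25)=3

i=0 t=0 v=4: → [0,5); WM=0
i=1 t=4 v=3: → [4,9),[0,5); WM=4
i=2 t=5 v=8: → [4,9); WM=5; [0,5) fires=2
i=3 t=7 v=1: → [4,9); WM=7
i=4 t=1 v=1: DROP (t<7-1); WM=7
i=5 t=11 v=3: → [8,13); WM=11; [4,9) fires=3
i=6 t=0 v=6: DROP (t<11-1); WM=11
i=7 t=11 v=9: → [8,13); WM=11
i=8 t=9 v=4: DROP (t<11-1); WM=11
i=9 t=12 v=5: → [12,17),[8,13); WM=12
i=10 t=14 v=2: → [12,17); WM=14; [8,13) fires=3
i=11 t=19 v=1: → [16,21); WM=19; [12,17) fires=2
i=12 t=19 v=5: → [16,21); WM=19
i=13 t=21 v=1: → [20,25); WM=21; [16,21) fires=2
i=14 t=19 v=8: DROP (t<21-1); WM=21
i=15 t=21 v=7: → [20,25); WM=21
i=16 t=20 v=8: → [20,25),[16,21); WM=21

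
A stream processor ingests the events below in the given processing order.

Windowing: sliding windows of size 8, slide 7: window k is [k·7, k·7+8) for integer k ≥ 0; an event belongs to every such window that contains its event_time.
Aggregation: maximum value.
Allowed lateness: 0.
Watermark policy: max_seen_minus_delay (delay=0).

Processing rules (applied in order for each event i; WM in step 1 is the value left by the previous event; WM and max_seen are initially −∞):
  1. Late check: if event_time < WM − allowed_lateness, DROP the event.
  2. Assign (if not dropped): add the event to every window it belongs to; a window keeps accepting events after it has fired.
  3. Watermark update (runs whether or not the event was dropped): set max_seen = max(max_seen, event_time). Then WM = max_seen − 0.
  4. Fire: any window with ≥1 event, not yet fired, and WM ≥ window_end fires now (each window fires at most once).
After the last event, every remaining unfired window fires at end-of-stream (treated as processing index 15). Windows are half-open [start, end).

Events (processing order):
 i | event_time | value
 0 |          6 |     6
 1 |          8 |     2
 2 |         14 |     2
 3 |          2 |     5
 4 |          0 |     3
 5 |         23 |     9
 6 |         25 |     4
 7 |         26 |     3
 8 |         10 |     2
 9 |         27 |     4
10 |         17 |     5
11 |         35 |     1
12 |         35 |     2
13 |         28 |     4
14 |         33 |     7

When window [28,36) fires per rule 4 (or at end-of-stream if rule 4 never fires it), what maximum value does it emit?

2

i=0 t=6 v=6: → [0,8); WM=6
i=1 t=8 v=2: → [7,15); WM=8; [0,8) fires=6
i=2 t=14 v=2: → [14,22),[7,15); WM=14
i=3 t=2 v=5: DROP (t<14-0); WM=14
i=4 t=0 v=3: DROP (t<14-0); WM=14
i=5 t=23 v=9: → [21,29); WM=23; [7,15) fires=2 [14,22) fires=2
i=6 t=25 v=4: → [21,29); WM=25
i=7 t=26 v=3: → [21,29); WM=26
i=8 t=10 v=2: DROP (t<26-0); WM=26
i=9 t=27 v=4: → [21,29); WM=27
i=10 t=17 v=5: DROP (t<27-0); WM=27
i=11 t=35 v=1: → [35,43),[28,36); WM=35; [21,29) fires=9
i=12 t=35 v=2: → [35,43),[28,36); WM=35
i=13 t=28 v=4: DROP (t<35-0); WM=35
i=14 t=33 v=7: DROP (t<35-0); WM=35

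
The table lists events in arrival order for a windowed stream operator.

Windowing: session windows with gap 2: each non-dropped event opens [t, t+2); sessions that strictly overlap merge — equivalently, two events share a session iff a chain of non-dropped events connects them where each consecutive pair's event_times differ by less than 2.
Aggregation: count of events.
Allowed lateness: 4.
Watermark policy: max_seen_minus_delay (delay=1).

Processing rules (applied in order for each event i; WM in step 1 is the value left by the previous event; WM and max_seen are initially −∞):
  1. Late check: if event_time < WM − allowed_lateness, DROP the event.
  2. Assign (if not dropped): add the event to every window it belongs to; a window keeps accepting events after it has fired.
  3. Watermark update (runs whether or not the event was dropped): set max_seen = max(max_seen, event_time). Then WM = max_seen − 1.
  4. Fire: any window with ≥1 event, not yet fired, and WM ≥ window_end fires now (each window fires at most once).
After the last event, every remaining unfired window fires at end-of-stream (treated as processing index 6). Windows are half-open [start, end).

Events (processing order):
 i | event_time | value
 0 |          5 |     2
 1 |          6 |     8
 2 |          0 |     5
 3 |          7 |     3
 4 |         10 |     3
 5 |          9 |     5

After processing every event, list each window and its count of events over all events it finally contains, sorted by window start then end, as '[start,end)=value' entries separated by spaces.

i=0 t=5 v=2: → [5,7); WM=4
i=1 t=6 v=8: → [5,8); WM=5
i=2 t=0 v=5: DROP (t<5-4); WM=5
i=3 t=7 v=3: → [5,9); WM=6
i=4 t=10 v=3: → [10,12); WM=9
i=5 t=9 v=5: → [9,12); WM=9

[5,9)=3 [9,12)=2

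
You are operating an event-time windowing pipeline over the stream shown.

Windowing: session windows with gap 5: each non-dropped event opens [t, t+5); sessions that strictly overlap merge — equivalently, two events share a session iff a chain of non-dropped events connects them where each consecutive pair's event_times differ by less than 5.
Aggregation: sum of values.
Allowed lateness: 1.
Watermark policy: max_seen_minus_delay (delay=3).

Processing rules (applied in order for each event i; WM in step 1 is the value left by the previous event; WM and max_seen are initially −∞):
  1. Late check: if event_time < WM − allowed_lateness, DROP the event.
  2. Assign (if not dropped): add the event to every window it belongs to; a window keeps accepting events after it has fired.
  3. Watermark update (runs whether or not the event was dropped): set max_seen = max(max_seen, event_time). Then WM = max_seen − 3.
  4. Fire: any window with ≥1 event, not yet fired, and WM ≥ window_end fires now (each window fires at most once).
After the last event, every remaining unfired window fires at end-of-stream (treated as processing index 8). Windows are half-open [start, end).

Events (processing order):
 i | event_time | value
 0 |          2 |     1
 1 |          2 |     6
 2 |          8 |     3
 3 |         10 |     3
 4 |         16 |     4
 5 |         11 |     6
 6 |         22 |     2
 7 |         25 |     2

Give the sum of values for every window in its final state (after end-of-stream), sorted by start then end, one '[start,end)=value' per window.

i=0 t=2 v=1: → [2,7); WM=-1
i=1 t=2 v=6: → [2,7); WM=-1
i=2 t=8 v=3: → [8,13); WM=5
i=3 t=10 v=3: → [8,15); WM=7
i=4 t=16 v=4: → [16,21); WM=13
i=5 t=11 v=6: DROP (t<13-1); WM=13
i=6 t=22 v=2: → [22,27); WM=19
i=7 t=25 v=2: → [22,30); WM=22

[2,7)=7 [8,15)=6 [16,21)=4 [22,30)=4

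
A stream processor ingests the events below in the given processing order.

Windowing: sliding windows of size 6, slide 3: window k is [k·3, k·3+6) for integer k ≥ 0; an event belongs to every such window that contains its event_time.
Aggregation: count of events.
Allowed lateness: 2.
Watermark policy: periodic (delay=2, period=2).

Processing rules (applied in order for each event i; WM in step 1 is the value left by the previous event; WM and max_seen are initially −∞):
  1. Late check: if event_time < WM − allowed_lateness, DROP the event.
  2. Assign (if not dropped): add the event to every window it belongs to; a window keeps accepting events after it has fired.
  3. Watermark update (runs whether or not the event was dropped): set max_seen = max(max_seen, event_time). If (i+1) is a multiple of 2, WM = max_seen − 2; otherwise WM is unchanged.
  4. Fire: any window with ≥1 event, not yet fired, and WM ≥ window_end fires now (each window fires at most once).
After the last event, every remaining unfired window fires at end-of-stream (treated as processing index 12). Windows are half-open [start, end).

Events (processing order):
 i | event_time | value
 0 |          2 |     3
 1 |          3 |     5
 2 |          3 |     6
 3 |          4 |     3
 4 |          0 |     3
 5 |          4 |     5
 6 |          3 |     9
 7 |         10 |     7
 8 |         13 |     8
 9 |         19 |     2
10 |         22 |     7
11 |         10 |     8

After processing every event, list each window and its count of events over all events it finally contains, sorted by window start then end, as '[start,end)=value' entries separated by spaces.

[0,6)=7 [3,9)=5 [6,12)=1 [9,15)=2 [12,18)=1 [15,21)=1 [18,24)=2 [21,27)=1

i=0 t=2 v=3: → [0,6); WM=−∞
i=1 t=3 v=5: → [3,9),[0,6); WM=1
i=2 t=3 v=6: → [3,9),[0,6); WM=1
i=3 t=4 v=3: → [3,9),[0,6); WM=2
i=4 t=0 v=3: → [0,6); WM=2
i=5 t=4 v=5: → [3,9),[0,6); WM=2
i=6 t=3 v=9: → [3,9),[0,6); WM=2
i=7 t=10 v=7: → [9,15),[6,12); WM=8; [0,6) fires=7
i=8 t=13 v=8: → [12,18),[9,15); WM=8
i=9 t=19 v=2: → [18,24),[15,21); WM=17; [3,9) fires=5 [6,12) fires=1 [9,15) fires=2
i=10 t=22 v=7: → [21,27),[18,24); WM=17
i=11 t=10 v=8: DROP (t<17-2); WM=20; [12,18) fires=1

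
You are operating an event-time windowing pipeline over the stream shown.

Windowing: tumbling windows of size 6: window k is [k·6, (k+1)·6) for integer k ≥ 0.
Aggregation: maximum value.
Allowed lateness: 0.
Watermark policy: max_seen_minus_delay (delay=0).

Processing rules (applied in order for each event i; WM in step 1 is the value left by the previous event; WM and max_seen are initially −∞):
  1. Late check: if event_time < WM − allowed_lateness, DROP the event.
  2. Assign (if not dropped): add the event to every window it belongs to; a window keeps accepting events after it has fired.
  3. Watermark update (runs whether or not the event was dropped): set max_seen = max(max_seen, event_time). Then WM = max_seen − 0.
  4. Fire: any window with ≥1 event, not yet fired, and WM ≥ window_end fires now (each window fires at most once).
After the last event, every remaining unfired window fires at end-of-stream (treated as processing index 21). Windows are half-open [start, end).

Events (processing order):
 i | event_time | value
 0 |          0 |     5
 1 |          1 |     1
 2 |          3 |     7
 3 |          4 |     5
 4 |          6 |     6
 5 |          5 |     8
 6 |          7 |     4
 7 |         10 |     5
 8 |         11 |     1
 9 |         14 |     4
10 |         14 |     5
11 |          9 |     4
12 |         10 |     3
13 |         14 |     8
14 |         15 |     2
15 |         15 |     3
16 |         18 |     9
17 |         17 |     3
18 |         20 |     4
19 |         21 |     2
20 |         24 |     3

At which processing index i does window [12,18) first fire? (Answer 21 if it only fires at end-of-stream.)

i=0 t=0 v=5: → [0,6); WM=0
i=1 t=1 v=1: → [0,6); WM=1
i=2 t=3 v=7: → [0,6); WM=3
i=3 t=4 v=5: → [0,6); WM=4
i=4 t=6 v=6: → [6,12); WM=6; [0,6) fires=7
i=5 t=5 v=8: DROP (t<6-0); WM=6
i=6 t=7 v=4: → [6,12); WM=7
i=7 t=10 v=5: → [6,12); WM=10
i=8 t=11 v=1: → [6,12); WM=11
i=9 t=14 v=4: → [12,18); WM=14; [6,12) fires=6
i=10 t=14 v=5: → [12,18); WM=14
i=11 t=9 v=4: DROP (t<14-0); WM=14
i=12 t=10 v=3: DROP (t<14-0); WM=14
i=13 t=14 v=8: → [12,18); WM=14
i=14 t=15 v=2: → [12,18); WM=15
i=15 t=15 v=3: → [12,18); WM=15
i=16 t=18 v=9: → [18,24); WM=18; [12,18) fires=8
i=17 t=17 v=3: DROP (t<18-0); WM=18
i=18 t=20 v=4: → [18,24); WM=20
i=19 t=21 v=2: → [18,24); WM=21
i=20 t=24 v=3: → [24,30); WM=24; [18,24) fires=9

16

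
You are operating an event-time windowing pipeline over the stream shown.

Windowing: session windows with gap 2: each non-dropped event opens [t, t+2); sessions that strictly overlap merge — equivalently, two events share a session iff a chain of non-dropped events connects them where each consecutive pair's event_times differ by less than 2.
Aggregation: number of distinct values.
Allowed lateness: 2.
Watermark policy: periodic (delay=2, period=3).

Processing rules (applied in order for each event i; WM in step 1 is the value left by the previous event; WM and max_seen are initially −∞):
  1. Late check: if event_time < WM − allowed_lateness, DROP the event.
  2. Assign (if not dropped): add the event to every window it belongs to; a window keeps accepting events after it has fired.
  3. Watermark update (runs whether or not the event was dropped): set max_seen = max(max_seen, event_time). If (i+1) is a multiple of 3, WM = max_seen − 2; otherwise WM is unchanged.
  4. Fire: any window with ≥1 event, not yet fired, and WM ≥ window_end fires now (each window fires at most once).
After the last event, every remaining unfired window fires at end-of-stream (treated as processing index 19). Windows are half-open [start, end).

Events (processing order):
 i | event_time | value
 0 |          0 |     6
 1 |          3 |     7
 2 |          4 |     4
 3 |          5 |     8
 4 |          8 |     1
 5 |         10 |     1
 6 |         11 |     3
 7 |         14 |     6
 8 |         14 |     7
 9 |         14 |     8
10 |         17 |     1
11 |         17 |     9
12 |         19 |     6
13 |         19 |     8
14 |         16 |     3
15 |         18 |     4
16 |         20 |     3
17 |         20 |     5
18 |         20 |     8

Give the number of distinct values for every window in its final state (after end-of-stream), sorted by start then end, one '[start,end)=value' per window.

[0,2)=1 [3,7)=3 [8,10)=1 [10,13)=2 [14,16)=3 [16,22)=7

i=0 t=0 v=6: → [0,2); WM=−∞
i=1 t=3 v=7: → [3,5); WM=−∞
i=2 t=4 v=4: → [3,6); WM=2
i=3 t=5 v=8: → [3,7); WM=2
i=4 t=8 v=1: → [8,10); WM=2
i=5 t=10 v=1: → [10,12); WM=8
i=6 t=11 v=3: → [10,13); WM=8
i=7 t=14 v=6: → [14,16); WM=8
i=8 t=14 v=7: → [14,16); WM=12
i=9 t=14 v=8: → [14,16); WM=12
i=10 t=17 v=1: → [17,19); WM=12
i=11 t=17 v=9: → [17,19); WM=15
i=12 t=19 v=6: → [19,21); WM=15
i=13 t=19 v=8: → [19,21); WM=15
i=14 t=16 v=3: → [16,19); WM=17
i=15 t=18 v=4: → [16,21); WM=17
i=16 t=20 v=3: → [16,22); WM=17
i=17 t=20 v=5: → [16,22); WM=18
i=18 t=20 v=8: → [16,22); WM=18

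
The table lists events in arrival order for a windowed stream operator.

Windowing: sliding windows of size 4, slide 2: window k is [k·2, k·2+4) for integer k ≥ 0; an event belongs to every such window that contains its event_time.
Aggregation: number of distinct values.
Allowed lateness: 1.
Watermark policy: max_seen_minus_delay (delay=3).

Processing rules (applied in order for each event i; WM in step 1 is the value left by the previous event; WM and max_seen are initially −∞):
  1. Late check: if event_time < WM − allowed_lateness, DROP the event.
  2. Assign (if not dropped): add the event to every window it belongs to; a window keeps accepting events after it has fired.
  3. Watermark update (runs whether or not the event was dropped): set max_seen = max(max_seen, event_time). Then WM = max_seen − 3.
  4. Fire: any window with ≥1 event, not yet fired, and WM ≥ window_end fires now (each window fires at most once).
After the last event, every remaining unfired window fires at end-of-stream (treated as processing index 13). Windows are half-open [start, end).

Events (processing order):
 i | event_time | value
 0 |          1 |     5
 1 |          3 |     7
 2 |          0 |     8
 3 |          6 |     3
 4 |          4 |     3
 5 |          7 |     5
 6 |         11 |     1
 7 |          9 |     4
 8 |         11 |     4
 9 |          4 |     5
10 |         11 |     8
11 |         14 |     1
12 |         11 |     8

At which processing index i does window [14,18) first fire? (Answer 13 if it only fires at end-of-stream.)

i=0 t=1 v=5: → [0,4); WM=-2
i=1 t=3 v=7: → [2,6),[0,4); WM=0
i=2 t=0 v=8: → [0,4); WM=0
i=3 t=6 v=3: → [6,10),[4,8); WM=3
i=4 t=4 v=3: → [4,8),[2,6); WM=3
i=5 t=7 v=5: → [6,10),[4,8); WM=4; [0,4) fires=3
i=6 t=11 v=1: → [10,14),[8,12); WM=8; [2,6) fires=2 [4,8) fires=2
i=7 t=9 v=4: → [8,12),[6,10); WM=8
i=8 t=11 v=4: → [10,14),[8,12); WM=8
i=9 t=4 v=5: DROP (t<8-1); WM=8
i=10 t=11 v=8: → [10,14),[8,12); WM=8
i=11 t=14 v=1: → [14,18),[12,16); WM=11; [6,10) fires=3
i=12 t=11 v=8: → [10,14),[8,12); WM=11

13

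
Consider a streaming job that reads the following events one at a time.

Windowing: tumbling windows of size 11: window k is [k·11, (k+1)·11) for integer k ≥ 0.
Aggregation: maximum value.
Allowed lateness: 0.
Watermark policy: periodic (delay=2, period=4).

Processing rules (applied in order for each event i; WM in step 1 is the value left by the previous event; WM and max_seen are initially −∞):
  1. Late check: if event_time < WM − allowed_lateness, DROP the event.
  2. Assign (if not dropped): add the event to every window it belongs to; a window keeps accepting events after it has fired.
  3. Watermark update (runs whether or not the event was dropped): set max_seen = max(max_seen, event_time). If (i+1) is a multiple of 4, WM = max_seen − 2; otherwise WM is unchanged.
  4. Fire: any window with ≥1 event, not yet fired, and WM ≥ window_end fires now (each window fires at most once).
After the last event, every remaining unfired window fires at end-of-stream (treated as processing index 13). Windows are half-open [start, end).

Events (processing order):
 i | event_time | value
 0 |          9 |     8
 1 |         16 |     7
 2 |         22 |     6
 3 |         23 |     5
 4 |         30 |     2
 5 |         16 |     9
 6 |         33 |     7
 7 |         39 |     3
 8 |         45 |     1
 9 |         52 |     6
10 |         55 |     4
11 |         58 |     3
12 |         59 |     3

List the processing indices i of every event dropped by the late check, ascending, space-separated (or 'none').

5

i=0 t=9 v=8: → [0,11); WM=−∞
i=1 t=16 v=7: → [11,22); WM=−∞
i=2 t=22 v=6: → [22,33); WM=−∞
i=3 t=23 v=5: → [22,33); WM=21; [0,11) fires=8
i=4 t=30 v=2: → [22,33); WM=21
i=5 t=16 v=9: DROP (t<21-0); WM=21
i=6 t=33 v=7: → [33,44); WM=21
i=7 t=39 v=3: → [33,44); WM=37; [11,22) fires=7 [22,33) fires=6
i=8 t=45 v=1: → [44,55); WM=37
i=9 t=52 v=6: → [44,55); WM=37
i=10 t=55 v=4: → [55,66); WM=37
i=11 t=58 v=3: → [55,66); WM=56; [33,44) fires=7 [44,55) fires=6
i=12 t=59 v=3: → [55,66); WM=56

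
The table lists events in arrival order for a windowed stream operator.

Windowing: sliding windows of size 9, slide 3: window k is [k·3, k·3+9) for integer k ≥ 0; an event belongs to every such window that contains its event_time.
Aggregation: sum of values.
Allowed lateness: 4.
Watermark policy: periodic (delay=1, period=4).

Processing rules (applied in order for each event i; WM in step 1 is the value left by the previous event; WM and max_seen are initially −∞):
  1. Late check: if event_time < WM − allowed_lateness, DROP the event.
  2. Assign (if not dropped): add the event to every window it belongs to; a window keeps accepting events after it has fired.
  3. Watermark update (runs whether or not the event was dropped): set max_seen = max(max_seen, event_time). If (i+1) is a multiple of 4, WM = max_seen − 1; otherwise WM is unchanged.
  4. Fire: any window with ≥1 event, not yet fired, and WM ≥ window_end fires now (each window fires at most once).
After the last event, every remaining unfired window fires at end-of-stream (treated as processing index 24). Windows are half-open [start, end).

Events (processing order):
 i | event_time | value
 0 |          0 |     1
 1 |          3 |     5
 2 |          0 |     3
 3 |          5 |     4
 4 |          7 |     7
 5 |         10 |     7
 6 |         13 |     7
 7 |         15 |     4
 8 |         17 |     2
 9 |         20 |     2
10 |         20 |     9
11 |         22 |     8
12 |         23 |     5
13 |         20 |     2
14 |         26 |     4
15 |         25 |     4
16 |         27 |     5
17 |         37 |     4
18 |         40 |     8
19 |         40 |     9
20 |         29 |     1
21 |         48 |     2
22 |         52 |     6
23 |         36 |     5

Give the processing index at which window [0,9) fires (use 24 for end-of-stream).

7

i=0 t=0 v=1: → [0,9); WM=−∞
i=1 t=3 v=5: → [3,12),[0,9); WM=−∞
i=2 t=0 v=3: → [0,9); WM=−∞
i=3 t=5 v=4: → [3,12),[0,9); WM=4
i=4 t=7 v=7: → [6,15),[3,12),[0,9); WM=4
i=5 t=10 v=7: → [9,18),[6,15),[3,12); WM=4
i=6 t=13 v=7: → [12,21),[9,18),[6,15); WM=4
i=7 t=15 v=4: → [15,24),[12,21),[9,18); WM=14; [0,9) fires=20 [3,12) fires=23
i=8 t=17 v=2: → [15,24),[12,21),[9,18); WM=14
i=9 t=20 v=2: → [18,27),[15,24),[12,21); WM=14
i=10 t=20 v=9: → [18,27),[15,24),[12,21); WM=14
i=11 t=22 v=8: → [21,30),[18,27),[15,24); WM=21; [6,15) fires=21 [9,18) fires=20 [12,21) fires=24
i=12 t=23 v=5: → [21,30),[18,27),[15,24); WM=21
i=13 t=20 v=2: → [18,27),[15,24),[12,21); WM=21
i=14 t=26 v=4: → [24,33),[21,30),[18,27); WM=21
i=15 t=25 v=4: → [24,33),[21,30),[18,27); WM=25; [15,24) fires=32
i=16 t=27 v=5: → [27,36),[24,33),[21,30); WM=25
i=17 t=37 v=4: → [36,45),[33,42),[30,39); WM=25
i=18 t=40 v=8: → [39,48),[36,45),[33,42); WM=25
i=19 t=40 v=9: → [39,48),[36,45),[33,42); WM=39; [18,27) fires=34 [21,30) fires=26 [24,33) fires=13 [27,36) fires=5 [30,39) fires=4
i=20 t=29 v=1: DROP (t<39-4); WM=39
i=21 t=48 v=2: → [48,57),[45,54),[42,51); WM=39
i=22 t=52 v=6: → [51,60),[48,57),[45,54); WM=39
i=23 t=36 v=5: → [36,45),[33,42),[30,39); WM=51; [33,42) fires=26 [36,45) fires=26 [39,48) fires=17 [42,51) fires=2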